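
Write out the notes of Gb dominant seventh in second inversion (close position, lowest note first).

Gb dominant seventh is Gb–Bb–Db–Fb. Second inversion puts the fifth (Db) in the bass, with the remaining tones above: Db, Fb, Gb, Bb.

Db, Fb, Gb, Bb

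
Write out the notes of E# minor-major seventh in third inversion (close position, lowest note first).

The chord tones are E#–G#–B#–D##. With the seventh (D##) lowest for third inversion: D##, E#, G#, B#.

D##, E#, G#, B#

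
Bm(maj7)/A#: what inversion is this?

Bm(maj7)/A# means B minor-major seventh with A# in the bass. A# is the seventh of B minor-major seventh (B–D–F#–A#), so this is third inversion.

third inversion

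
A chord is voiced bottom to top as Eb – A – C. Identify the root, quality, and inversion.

Reducing to letter names: Eb, A, C. These stack in thirds as A–C–Eb — an A diminished triad.
Eb is the fifth of A diminished; fifth in the bass means second inversion (figured bass 6/4).

A diminished, second inversion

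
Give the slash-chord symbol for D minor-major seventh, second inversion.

Second inversion of D minor-major seventh has the fifth (A) in the bass. As a slash chord: Dm(maj7)/A.

Dm(maj7)/A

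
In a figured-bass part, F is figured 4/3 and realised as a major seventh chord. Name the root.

The figures 4/3 mean the fifth of the chord is in the bass. If F is the fifth of a major seventh chord, the root is Bb (chord tones Bb–D–F–A).

Bb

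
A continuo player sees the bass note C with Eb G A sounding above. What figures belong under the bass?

6/5

The notes C, Eb, G, A stack in thirds as A–C–Eb–G — an A half-diminished seventh chord. The bass C is the third, so this is first inversion: figured 6/5.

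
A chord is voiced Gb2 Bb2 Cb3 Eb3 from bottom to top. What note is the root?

Gb, Bb, Cb, Eb are the tones of a Cb major seventh chord (Cb–Eb–Gb–Bb), making Cb the root.

Cb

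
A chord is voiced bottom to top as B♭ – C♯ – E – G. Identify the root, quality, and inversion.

The distinct note names are Bb, C#, E, G. Stacked in thirds they read C#–E–G–Bb, which is a diminished seventh chord on C#.
With the seventh (Bb) in the bass, the chord is in third inversion (figured bass 4/2).

C# diminished seventh, third inversion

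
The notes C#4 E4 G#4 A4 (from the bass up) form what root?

A

The distinct letter names are C#, E, G#, A. Arranged as a stack of thirds they read A–C#–E–G#, so A is the root (an A major seventh chord).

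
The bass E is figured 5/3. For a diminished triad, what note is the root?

The figures 5/3 mean the root of the chord is in the bass. If E is the root of a diminished triad, the root is E (chord tones E–G–Bb).

E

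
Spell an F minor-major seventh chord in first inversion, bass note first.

The chord tones are F–Ab–C–E. With the third (Ab) lowest for first inversion: Ab, C, E, F.

Ab, C, E, F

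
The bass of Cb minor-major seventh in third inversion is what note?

The seventh of Cb minor-major seventh (Cb–Ebb–Gb–Bb) is Bb; that is the bass in third inversion.

Bb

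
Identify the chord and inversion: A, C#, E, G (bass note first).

Reducing to letter names: A, C#, E, G. These stack in thirds as A–C#–E–G — an A dominant seventh chord.
With the root (A) in the bass, the chord is in root position (figured bass 7).

A dominant seventh, root position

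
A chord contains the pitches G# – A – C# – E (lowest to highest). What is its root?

The distinct letter names are G#, A, C#, E. Arranged as a stack of thirds they read A–C#–E–G#, so A is the root (an A major seventh chord).

A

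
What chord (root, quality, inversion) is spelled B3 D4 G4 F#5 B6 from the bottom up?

Reducing to letter names: B, D, G, F#. These stack in thirds as G–B–D–F# — a G major seventh chord.
B is the third of G major seventh; third in the bass means first inversion (figured bass 6/5).

G major seventh, first inversion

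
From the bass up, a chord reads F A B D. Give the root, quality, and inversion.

B half-diminished seventh, second inversion

The pitch classes F, A, B, D arrange in thirds as B–D–F–A: a B half-diminished seventh chord.
The lowest note is F, the fifth of the chord, so this is second inversion (figured bass 4/3).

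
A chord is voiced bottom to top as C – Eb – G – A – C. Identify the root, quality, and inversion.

A half-diminished seventh, first inversion

Reducing to letter names: C, Eb, G, A. These stack in thirds as A–C–Eb–G — an A half-diminished seventh chord.
With the third (C) in the bass, the chord is in first inversion (figured bass 6/5).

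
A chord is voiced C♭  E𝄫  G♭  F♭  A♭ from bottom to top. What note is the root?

Fb

Cb, Ebb, Gb, Fb, Ab are the tones of an Fb dominant ninth chord (Fb–Ab–Cb–Ebb–Gb), making Fb the root.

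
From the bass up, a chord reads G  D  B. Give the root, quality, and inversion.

The pitch classes G, D, B arrange in thirds as G–B–D: a G major triad.
With the root (G) in the bass, the chord is in root position (figured bass 5/3).

G major, root position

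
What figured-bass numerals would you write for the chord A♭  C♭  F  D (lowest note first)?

4/3

The notes Ab, Cb, F, D stack in thirds as D–F–Ab–Cb — a D diminished seventh chord. The bass Ab is the fifth, so this is second inversion: figured 4/3.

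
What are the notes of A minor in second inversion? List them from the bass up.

E, A, C

The chord tones are A–C–E. With the fifth (E) lowest for second inversion: E, A, C.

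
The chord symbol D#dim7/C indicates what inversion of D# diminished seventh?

D#dim7/C means D# diminished seventh with C in the bass. C is the seventh of D# diminished seventh (D#–F#–A–C), so this is third inversion.

third inversion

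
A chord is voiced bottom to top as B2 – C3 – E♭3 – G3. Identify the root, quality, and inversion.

C minor-major seventh, third inversion

The distinct note names are B, C, Eb, G. Stacked in thirds they read C–Eb–G–B, which is a minor-major seventh chord on C.
With the seventh (B) in the bass, the chord is in third inversion (figured bass 4/2).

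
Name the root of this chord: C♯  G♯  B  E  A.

A

C#, G#, B, E, A are the tones of an A major ninth chord (A–C#–E–G#–B), making A the root.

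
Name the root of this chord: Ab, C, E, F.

F

Reordering Ab, C, E, F into stacked thirds gives F–Ab–C–E; the bottom of that stack, F, is the root.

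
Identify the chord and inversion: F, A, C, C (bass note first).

F major, root position

The distinct note names are F, A, C. Stacked in thirds they read F–A–C, which is a major triad on F.
F is the root of F major; root in the bass means root position (figured bass 5/3).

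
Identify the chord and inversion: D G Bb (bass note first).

G minor, second inversion

Reducing to letter names: D, G, Bb. These stack in thirds as G–Bb–D — a G minor triad.
The lowest note is D, the fifth of the chord, so this is second inversion (figured bass 6/4).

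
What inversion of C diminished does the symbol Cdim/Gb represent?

Cdim/Gb means C diminished with Gb in the bass. Gb is the fifth of C diminished (C–Eb–Gb), so this is second inversion.

second inversion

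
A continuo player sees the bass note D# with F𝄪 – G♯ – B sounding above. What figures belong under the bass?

The notes D#, F##, G#, B stack in thirds as G#–B–D#–F## — a G# minor-major seventh chord. The bass D# is the fifth, so this is second inversion: figured 4/3.

4/3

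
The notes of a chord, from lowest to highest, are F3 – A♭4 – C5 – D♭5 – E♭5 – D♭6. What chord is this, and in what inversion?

Db major ninth, first inversion

The distinct note names are F, Ab, C, Db, Eb. Stacked in thirds they read Db–F–Ab–C–Eb, which is a major ninth chord on Db.
With the third (F) in the bass, the chord is in first inversion.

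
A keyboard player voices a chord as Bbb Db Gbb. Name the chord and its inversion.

Gbb augmented, first inversion

The pitch classes Bbb, Db, Gbb arrange in thirds as Gbb–Bbb–Db: a Gbb augmented triad.
The lowest note is Bbb, the third of the chord, so this is first inversion (figured bass 6).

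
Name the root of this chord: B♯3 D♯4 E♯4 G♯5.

Reordering B#, D#, E#, G# into stacked thirds gives E#–G#–B#–D#; the bottom of that stack, E#, is the root.

E#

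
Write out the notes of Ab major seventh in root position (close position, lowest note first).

Spelling Ab major seventh: Ab–C–Eb–G. In root position the root is bass, giving Ab, C, Eb, G from the bottom.

Ab, C, Eb, G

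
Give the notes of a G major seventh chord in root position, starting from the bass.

Spelling G major seventh: G–B–D–F#. In root position the root is bass, giving G, B, D, F# from the bottom.

G, B, D, F#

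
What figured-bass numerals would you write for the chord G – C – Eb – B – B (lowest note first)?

4/3

The notes G, C, Eb, B stack in thirds as C–Eb–G–B — a C minor-major seventh chord. The bass G is the fifth, so this is second inversion: figured 4/3.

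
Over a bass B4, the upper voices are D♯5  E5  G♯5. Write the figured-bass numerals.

4/3

The notes B, D#, E, G# stack in thirds as E–G#–B–D# — an E major seventh chord. The bass B is the fifth, so this is second inversion: figured 4/3.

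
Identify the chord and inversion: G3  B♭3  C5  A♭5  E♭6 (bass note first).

The pitch classes G, Bb, C, Ab, Eb arrange in thirds as Ab–C–Eb–G–Bb: an Ab major ninth chord.
The lowest note is G, the seventh of the chord, so this is third inversion.

Ab major ninth, third inversion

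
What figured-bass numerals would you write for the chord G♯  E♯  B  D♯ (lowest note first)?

The notes G#, E#, B, D# stack in thirds as E#–G#–B–D# — an E# half-diminished seventh chord. The bass G# is the third, so this is first inversion: figured 6/5.

6/5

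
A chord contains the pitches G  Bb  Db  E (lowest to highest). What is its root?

E

Reordering G, Bb, Db, E into stacked thirds gives E–G–Bb–Db; the bottom of that stack, E, is the root.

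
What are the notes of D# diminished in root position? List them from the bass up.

The chord tones are D#–F#–A. With the root (D#) lowest for root position: D#, F#, A.

D#, F#, A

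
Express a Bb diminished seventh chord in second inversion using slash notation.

Bbdim7/Fb

Second inversion of Bb diminished seventh has the fifth (Fb) in the bass. As a slash chord: Bbdim7/Fb.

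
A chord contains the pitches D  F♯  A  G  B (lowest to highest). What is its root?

D, F#, A, G, B are the tones of a G major ninth chord (G–B–D–F#–A), making G the root.

G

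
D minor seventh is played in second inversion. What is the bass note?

In second inversion the fifth is lowest. For D minor seventh (D–F–A–C) that is A.

A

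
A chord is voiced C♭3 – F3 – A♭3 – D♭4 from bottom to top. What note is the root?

Cb, F, Ab, Db are the tones of a Db dominant seventh chord (Db–F–Ab–Cb), making Db the root.

Db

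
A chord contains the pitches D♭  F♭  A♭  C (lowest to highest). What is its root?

Db

Reordering Db, Fb, Ab, C into stacked thirds gives Db–Fb–Ab–C; the bottom of that stack, Db, is the root.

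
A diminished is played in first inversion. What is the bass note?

In first inversion the third is lowest. For A diminished (A–C–Eb) that is C.

C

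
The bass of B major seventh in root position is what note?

B

The root of B major seventh (B–D#–F#–A#) is B; that is the bass in root position.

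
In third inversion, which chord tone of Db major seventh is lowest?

In third inversion the seventh is lowest. For Db major seventh (Db–F–Ab–C) that is C.

C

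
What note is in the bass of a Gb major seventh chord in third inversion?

F

In third inversion the seventh is lowest. For Gb major seventh (Gb–Bb–Db–F) that is F.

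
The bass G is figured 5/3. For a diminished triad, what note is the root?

G

The figures 5/3 mean the root of the chord is in the bass. If G is the root of a diminished triad, the root is G (chord tones G–Bb–Db).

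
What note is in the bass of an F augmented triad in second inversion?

In second inversion the fifth is lowest. For F augmented (F–A–C#) that is C#.

C#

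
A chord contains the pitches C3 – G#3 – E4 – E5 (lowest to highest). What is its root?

C

C, G#, E are the tones of a C augmented triad (C–E–G#), making C the root.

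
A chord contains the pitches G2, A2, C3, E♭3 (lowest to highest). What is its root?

A

G, A, C, Eb are the tones of an A half-diminished seventh chord (A–C–Eb–G), making A the root.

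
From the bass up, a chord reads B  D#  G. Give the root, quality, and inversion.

The pitch classes B, D#, G arrange in thirds as G–B–D#: a G augmented triad.
The lowest note is B, the third of the chord, so this is first inversion (figured bass 6).

G augmented, first inversion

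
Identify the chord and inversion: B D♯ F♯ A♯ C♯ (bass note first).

Reducing to letter names: B, D#, F#, A#, C#. These stack in thirds as B–D#–F#–A#–C# — a B major ninth chord.
With the root (B) in the bass, the chord is in root position.

B major ninth, root position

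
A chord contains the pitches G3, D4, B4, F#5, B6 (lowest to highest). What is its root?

G, D, B, F# are the tones of a G major seventh chord (G–B–D–F#), making G the root.

G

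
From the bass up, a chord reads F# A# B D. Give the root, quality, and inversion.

B minor-major seventh, second inversion

Reducing to letter names: F#, A#, B, D. These stack in thirds as B–D–F#–A# — a B minor-major seventh chord.
F# is the fifth of B minor-major seventh; fifth in the bass means second inversion (figured bass 4/3).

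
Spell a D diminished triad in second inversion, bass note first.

The chord tones are D–F–Ab. With the fifth (Ab) lowest for second inversion: Ab, D, F.

Ab, D, F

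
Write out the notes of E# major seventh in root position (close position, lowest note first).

The chord tones are E#–G##–B#–D##. With the root (E#) lowest for root position: E#, G##, B#, D##.

E#, G##, B#, D##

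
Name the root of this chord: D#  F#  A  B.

B

D#, F#, A, B are the tones of a B dominant seventh chord (B–D#–F#–A), making B the root.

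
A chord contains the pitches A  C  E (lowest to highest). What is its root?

A

The distinct letter names are A, C, E. Arranged as a stack of thirds they read A–C–E, so A is the root (an A minor triad).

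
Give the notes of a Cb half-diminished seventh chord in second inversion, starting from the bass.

Gbb, Bbb, Cb, Ebb

The chord tones are Cb–Ebb–Gbb–Bbb. With the fifth (Gbb) lowest for second inversion: Gbb, Bbb, Cb, Ebb.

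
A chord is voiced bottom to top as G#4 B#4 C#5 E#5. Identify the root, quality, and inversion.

Reducing to letter names: G#, B#, C#, E#. These stack in thirds as C#–E#–G#–B# — a C# major seventh chord.
The lowest note is G#, the fifth of the chord, so this is second inversion (figured bass 4/3).

C# major seventh, second inversion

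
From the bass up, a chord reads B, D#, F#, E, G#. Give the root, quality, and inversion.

E major ninth, second inversion

Reducing to letter names: B, D#, F#, E, G#. These stack in thirds as E–G#–B–D#–F# — an E major ninth chord.
The lowest note is B, the fifth of the chord, so this is second inversion.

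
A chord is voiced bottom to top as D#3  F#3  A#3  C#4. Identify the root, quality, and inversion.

The pitch classes D#, F#, A#, C# arrange in thirds as D#–F#–A#–C#: a D# minor seventh chord.
The lowest note is D#, the root of the chord, so this is root position (figured bass 7).

D# minor seventh, root position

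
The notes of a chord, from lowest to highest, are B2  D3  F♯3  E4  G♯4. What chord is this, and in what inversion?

E dominant ninth, second inversion

The distinct note names are B, D, F#, E, G#. Stacked in thirds they read E–G#–B–D–F#, which is a dominant ninth chord on E.
The lowest note is B, the fifth of the chord, so this is second inversion.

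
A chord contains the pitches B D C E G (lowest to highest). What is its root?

C

B, D, C, E, G are the tones of a C major ninth chord (C–E–G–B–D), making C the root.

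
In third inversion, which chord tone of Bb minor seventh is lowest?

Ab

In third inversion the seventh is lowest. For Bb minor seventh (Bb–Db–F–Ab) that is Ab.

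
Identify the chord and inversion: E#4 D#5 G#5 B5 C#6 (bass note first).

C# dominant ninth, first inversion

The pitch classes E#, D#, G#, B, C# arrange in thirds as C#–E#–G#–B–D#: a C# dominant ninth chord.
With the third (E#) in the bass, the chord is in first inversion.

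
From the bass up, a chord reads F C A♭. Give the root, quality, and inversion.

Reducing to letter names: F, C, Ab. These stack in thirds as F–Ab–C — an F minor triad.
With the root (F) in the bass, the chord is in root position (figured bass 5/3).

F minor, root position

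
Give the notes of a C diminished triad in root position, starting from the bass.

C, Eb, Gb

C diminished is C–Eb–Gb. Root position puts the root (C) in the bass, with the remaining tones above: C, Eb, Gb.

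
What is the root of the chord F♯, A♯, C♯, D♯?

D#

Reordering F#, A#, C#, D# into stacked thirds gives D#–F#–A#–C#; the bottom of that stack, D#, is the root.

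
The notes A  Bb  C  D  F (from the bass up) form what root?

Reordering A, Bb, C, D, F into stacked thirds gives Bb–D–F–A–C; the bottom of that stack, Bb, is the root.

Bb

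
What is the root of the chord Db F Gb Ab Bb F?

Reordering Db, F, Gb, Ab, Bb into stacked thirds gives Gb–Bb–Db–F–Ab; the bottom of that stack, Gb, is the root.

Gb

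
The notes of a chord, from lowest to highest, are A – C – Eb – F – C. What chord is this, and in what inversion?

The pitch classes A, C, Eb, F arrange in thirds as F–A–C–Eb: an F dominant seventh chord.
The lowest note is A, the third of the chord, so this is first inversion (figured bass 6/5).

F dominant seventh, first inversion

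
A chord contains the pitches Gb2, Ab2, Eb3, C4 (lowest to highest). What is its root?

Gb, Ab, Eb, C are the tones of an Ab dominant seventh chord (Ab–C–Eb–Gb), making Ab the root.

Ab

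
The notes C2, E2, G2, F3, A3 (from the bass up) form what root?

F

The distinct letter names are C, E, G, F, A. Arranged as a stack of thirds they read F–A–C–E–G, so F is the root (an F major ninth chord).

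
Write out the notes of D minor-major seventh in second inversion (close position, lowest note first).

A, C#, D, F

Spelling D minor-major seventh: D–F–A–C#. In second inversion the fifth is bass, giving A, C#, D, F from the bottom.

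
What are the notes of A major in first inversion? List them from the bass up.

C#, E, A

A major is A–C#–E. First inversion puts the third (C#) in the bass, with the remaining tones above: C#, E, A.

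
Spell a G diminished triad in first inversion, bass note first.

G diminished is G–Bb–Db. First inversion puts the third (Bb) in the bass, with the remaining tones above: Bb, Db, G.

Bb, Db, G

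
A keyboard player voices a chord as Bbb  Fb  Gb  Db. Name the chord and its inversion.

The pitch classes Bbb, Fb, Gb, Db arrange in thirds as Gb–Bbb–Db–Fb: a Gb minor seventh chord.
Bbb is the third of Gb minor seventh; third in the bass means first inversion (figured bass 6/5).

Gb minor seventh, first inversion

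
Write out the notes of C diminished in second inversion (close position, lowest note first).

Gb, C, Eb

The chord tones are C–Eb–Gb. With the fifth (Gb) lowest for second inversion: Gb, C, Eb.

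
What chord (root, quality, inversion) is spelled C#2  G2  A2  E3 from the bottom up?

A dominant seventh, first inversion

Reducing to letter names: C#, G, A, E. These stack in thirds as A–C#–E–G — an A dominant seventh chord.
The lowest note is C#, the third of the chord, so this is first inversion (figured bass 6/5).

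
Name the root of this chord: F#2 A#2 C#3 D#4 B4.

B

Reordering F#, A#, C#, D#, B into stacked thirds gives B–D#–F#–A#–C#; the bottom of that stack, B, is the root.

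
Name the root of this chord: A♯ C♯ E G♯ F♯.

F#

Reordering A#, C#, E, G#, F# into stacked thirds gives F#–A#–C#–E–G#; the bottom of that stack, F#, is the root.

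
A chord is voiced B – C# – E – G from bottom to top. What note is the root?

C#

B, C#, E, G are the tones of a C# half-diminished seventh chord (C#–E–G–B), making C# the root.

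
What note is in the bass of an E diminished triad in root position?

In root position the root is lowest. For E diminished (E–G–Bb) that is E.

E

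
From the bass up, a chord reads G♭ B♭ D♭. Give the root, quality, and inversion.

The pitch classes Gb, Bb, Db arrange in thirds as Gb–Bb–Db: a Gb major triad.
Gb is the root of Gb major; root in the bass means root position (figured bass 5/3).

Gb major, root position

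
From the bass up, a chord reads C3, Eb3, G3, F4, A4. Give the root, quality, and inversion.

The pitch classes C, Eb, G, F, A arrange in thirds as F–A–C–Eb–G: an F dominant ninth chord.
The lowest note is C, the fifth of the chord, so this is second inversion.

F dominant ninth, second inversion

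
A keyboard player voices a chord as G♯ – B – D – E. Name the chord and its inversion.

E dominant seventh, first inversion

The pitch classes G#, B, D, E arrange in thirds as E–G#–B–D: an E dominant seventh chord.
The lowest note is G#, the third of the chord, so this is first inversion (figured bass 6/5).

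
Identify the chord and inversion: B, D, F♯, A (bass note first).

The distinct note names are B, D, F#, A. Stacked in thirds they read B–D–F#–A, which is a minor seventh chord on B.
The lowest note is B, the root of the chord, so this is root position (figured bass 7).

B minor seventh, root position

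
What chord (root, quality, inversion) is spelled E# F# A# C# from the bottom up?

The pitch classes E#, F#, A#, C# arrange in thirds as F#–A#–C#–E#: an F# major seventh chord.
With the seventh (E#) in the bass, the chord is in third inversion (figured bass 4/2).

F# major seventh, third inversion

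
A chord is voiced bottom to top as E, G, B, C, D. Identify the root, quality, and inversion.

Reducing to letter names: E, G, B, C, D. These stack in thirds as C–E–G–B–D — a C major ninth chord.
E is the third of C major ninth; third in the bass means first inversion.

C major ninth, first inversion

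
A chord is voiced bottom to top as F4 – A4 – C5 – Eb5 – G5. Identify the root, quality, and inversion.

F dominant ninth, root position

The pitch classes F, A, C, Eb, G arrange in thirds as F–A–C–Eb–G: an F dominant ninth chord.
F is the root of F dominant ninth; root in the bass means root position.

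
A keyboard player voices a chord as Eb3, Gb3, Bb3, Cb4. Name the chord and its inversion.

Cb major seventh, first inversion

The pitch classes Eb, Gb, Bb, Cb arrange in thirds as Cb–Eb–Gb–Bb: a Cb major seventh chord.
With the third (Eb) in the bass, the chord is in first inversion (figured bass 6/5).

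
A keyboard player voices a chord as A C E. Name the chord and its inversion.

A minor, root position

Reducing to letter names: A, C, E. These stack in thirds as A–C–E — an A minor triad.
The lowest note is A, the root of the chord, so this is root position (figured bass 5/3).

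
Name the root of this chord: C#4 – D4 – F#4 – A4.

D

The distinct letter names are C#, D, F#, A. Arranged as a stack of thirds they read D–F#–A–C#, so D is the root (a D major seventh chord).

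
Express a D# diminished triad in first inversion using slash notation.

D#dim/F#

First inversion of D# diminished has the third (F#) in the bass. As a slash chord: D#dim/F#.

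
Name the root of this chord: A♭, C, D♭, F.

Ab, C, Db, F are the tones of a Db major seventh chord (Db–F–Ab–C), making Db the root.

Db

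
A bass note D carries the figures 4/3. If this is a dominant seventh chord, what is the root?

G

The figures 4/3 mean the fifth of the chord is in the bass. If D is the fifth of a dominant seventh chord, the root is G (chord tones G–B–D–F).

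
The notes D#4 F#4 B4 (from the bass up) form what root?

B

D#, F#, B are the tones of a B major triad (B–D#–F#), making B the root.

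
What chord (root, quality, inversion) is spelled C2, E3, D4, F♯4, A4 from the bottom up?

D dominant ninth, third inversion

Reducing to letter names: C, E, D, F#, A. These stack in thirds as D–F#–A–C–E — a D dominant ninth chord.
The lowest note is C, the seventh of the chord, so this is third inversion.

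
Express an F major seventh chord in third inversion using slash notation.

Fmaj7/E

Third inversion of F major seventh has the seventh (E) in the bass. As a slash chord: Fmaj7/E.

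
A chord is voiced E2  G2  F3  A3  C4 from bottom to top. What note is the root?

F

E, G, F, A, C are the tones of an F major ninth chord (F–A–C–E–G), making F the root.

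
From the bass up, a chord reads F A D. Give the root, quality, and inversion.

The distinct note names are F, A, D. Stacked in thirds they read D–F–A, which is a minor triad on D.
With the third (F) in the bass, the chord is in first inversion (figured bass 6).

D minor, first inversion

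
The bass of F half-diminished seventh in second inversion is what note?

Cb

The fifth of F half-diminished seventh (F–Ab–Cb–Eb) is Cb; that is the bass in second inversion.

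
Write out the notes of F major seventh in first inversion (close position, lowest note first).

A, C, E, F

F major seventh is F–A–C–E. First inversion puts the third (A) in the bass, with the remaining tones above: A, C, E, F.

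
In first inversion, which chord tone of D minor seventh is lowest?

F

D minor seventh is D–F–A–C. First inversion places the third in the bass: F.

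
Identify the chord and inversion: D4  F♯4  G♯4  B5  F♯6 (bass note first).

The distinct note names are D, F#, G#, B. Stacked in thirds they read G#–B–D–F#, which is a half-diminished seventh chord on G#.
D is the fifth of G# half-diminished seventh; fifth in the bass means second inversion (figured bass 4/3).

G# half-diminished seventh, second inversion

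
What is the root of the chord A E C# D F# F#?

A, E, C#, D, F# are the tones of a D major ninth chord (D–F#–A–C#–E), making D the root.

D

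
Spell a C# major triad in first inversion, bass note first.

E#, G#, C#

Spelling C# major: C#–E#–G#. In first inversion the third is bass, giving E#, G#, C# from the bottom.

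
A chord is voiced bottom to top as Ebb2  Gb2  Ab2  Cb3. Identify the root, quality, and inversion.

Ab half-diminished seventh, second inversion

The distinct note names are Ebb, Gb, Ab, Cb. Stacked in thirds they read Ab–Cb–Ebb–Gb, which is a half-diminished seventh chord on Ab.
Ebb is the fifth of Ab half-diminished seventh; fifth in the bass means second inversion (figured bass 4/3).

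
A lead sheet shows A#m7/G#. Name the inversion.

third inversion

A#m7/G# means A# minor seventh with G# in the bass. G# is the seventh of A# minor seventh (A#–C#–E#–G#), so this is third inversion.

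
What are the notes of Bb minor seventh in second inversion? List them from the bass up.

Spelling Bb minor seventh: Bb–Db–F–Ab. In second inversion the fifth is bass, giving F, Ab, Bb, Db from the bottom.

F, Ab, Bb, Db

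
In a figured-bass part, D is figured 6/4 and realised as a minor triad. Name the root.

The figures 6/4 mean the fifth of the chord is in the bass. If D is the fifth of a minor triad, the root is G (chord tones G–Bb–D).

G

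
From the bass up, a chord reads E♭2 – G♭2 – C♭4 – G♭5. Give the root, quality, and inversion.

Cb major, first inversion

Reducing to letter names: Eb, Gb, Cb. These stack in thirds as Cb–Eb–Gb — a Cb major triad.
With the third (Eb) in the bass, the chord is in first inversion (figured bass 6).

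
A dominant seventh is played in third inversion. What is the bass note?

In third inversion the seventh is lowest. For A dominant seventh (A–C#–E–G) that is G.

G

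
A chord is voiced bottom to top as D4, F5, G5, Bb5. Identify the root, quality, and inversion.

The distinct note names are D, F, G, Bb. Stacked in thirds they read G–Bb–D–F, which is a minor seventh chord on G.
With the fifth (D) in the bass, the chord is in second inversion (figured bass 4/3).

G minor seventh, second inversion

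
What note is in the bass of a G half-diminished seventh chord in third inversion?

In third inversion the seventh is lowest. For G half-diminished seventh (G–Bb–Db–F) that is F.

F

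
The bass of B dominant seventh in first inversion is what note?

In first inversion the third is lowest. For B dominant seventh (B–D#–F#–A) that is D#.

D#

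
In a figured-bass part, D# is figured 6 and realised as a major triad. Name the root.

B

The figures 6 mean the third of the chord is in the bass. If D# is the third of a major triad, the root is B (chord tones B–D#–F#).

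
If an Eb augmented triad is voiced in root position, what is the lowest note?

The root of Eb augmented (Eb–G–B) is Eb; that is the bass in root position.

Eb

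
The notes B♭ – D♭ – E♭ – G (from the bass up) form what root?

Eb

Reordering Bb, Db, Eb, G into stacked thirds gives Eb–G–Bb–Db; the bottom of that stack, Eb, is the root.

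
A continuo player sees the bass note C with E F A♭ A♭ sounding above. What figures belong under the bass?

4/3

The notes C, E, F, Ab stack in thirds as F–Ab–C–E — an F minor-major seventh chord. The bass C is the fifth, so this is second inversion: figured 4/3.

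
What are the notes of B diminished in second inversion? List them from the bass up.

F, B, D

B diminished is B–D–F. Second inversion puts the fifth (F) in the bass, with the remaining tones above: F, B, D.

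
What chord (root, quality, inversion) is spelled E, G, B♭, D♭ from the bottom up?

The pitch classes E, G, Bb, Db arrange in thirds as E–G–Bb–Db: an E diminished seventh chord.
E is the root of E diminished seventh; root in the bass means root position (figured bass 7).

E diminished seventh, root position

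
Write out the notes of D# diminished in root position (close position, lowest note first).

The chord tones are D#–F#–A. With the root (D#) lowest for root position: D#, F#, A.

D#, F#, A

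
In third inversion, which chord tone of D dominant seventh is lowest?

C

The seventh of D dominant seventh (D–F#–A–C) is C; that is the bass in third inversion.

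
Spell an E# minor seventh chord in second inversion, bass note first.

The chord tones are E#–G#–B#–D#. With the fifth (B#) lowest for second inversion: B#, D#, E#, G#.

B#, D#, E#, G#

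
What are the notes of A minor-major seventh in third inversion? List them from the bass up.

G#, A, C, E

The chord tones are A–C–E–G#. With the seventh (G#) lowest for third inversion: G#, A, C, E.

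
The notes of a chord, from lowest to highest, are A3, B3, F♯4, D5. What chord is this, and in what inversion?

B minor seventh, third inversion

The pitch classes A, B, F#, D arrange in thirds as B–D–F#–A: a B minor seventh chord.
A is the seventh of B minor seventh; seventh in the bass means third inversion (figured bass 4/2).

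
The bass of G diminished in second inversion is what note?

G diminished is G–Bb–Db. Second inversion places the fifth in the bass: Db.

Db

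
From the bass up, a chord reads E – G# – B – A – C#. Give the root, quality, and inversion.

A major ninth, second inversion

The pitch classes E, G#, B, A, C# arrange in thirds as A–C#–E–G#–B: an A major ninth chord.
With the fifth (E) in the bass, the chord is in second inversion.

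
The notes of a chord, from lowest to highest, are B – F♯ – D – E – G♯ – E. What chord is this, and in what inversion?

The pitch classes B, F#, D, E, G# arrange in thirds as E–G#–B–D–F#: an E dominant ninth chord.
B is the fifth of E dominant ninth; fifth in the bass means second inversion.

E dominant ninth, second inversion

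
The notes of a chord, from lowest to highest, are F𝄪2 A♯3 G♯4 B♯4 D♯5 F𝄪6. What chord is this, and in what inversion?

G# major ninth, third inversion

Reducing to letter names: F##, A#, G#, B#, D#. These stack in thirds as G#–B#–D#–F##–A# — a G# major ninth chord.
With the seventh (F##) in the bass, the chord is in third inversion.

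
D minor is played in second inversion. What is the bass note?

The fifth of D minor (D–F–A) is A; that is the bass in second inversion.

A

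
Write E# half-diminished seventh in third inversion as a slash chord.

Third inversion of E# half-diminished seventh has the seventh (D#) in the bass. As a slash chord: E#ø7/D#.

E#ø7/D#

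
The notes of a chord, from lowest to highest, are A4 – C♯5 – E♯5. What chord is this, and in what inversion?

A augmented, root position

The pitch classes A, C#, E# arrange in thirds as A–C#–E#: an A augmented triad.
A is the root of A augmented; root in the bass means root position (figured bass 5/3).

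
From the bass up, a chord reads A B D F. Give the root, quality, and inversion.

B half-diminished seventh, third inversion

The distinct note names are A, B, D, F. Stacked in thirds they read B–D–F–A, which is a half-diminished seventh chord on B.
With the seventh (A) in the bass, the chord is in third inversion (figured bass 4/2).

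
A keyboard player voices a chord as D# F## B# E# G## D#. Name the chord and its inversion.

E# dominant ninth, third inversion

The pitch classes D#, F##, B#, E#, G## arrange in thirds as E#–G##–B#–D#–F##: an E# dominant ninth chord.
With the seventh (D#) in the bass, the chord is in third inversion.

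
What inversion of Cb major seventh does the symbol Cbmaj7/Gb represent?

Cbmaj7/Gb means Cb major seventh with Gb in the bass. Gb is the fifth of Cb major seventh (Cb–Eb–Gb–Bb), so this is second inversion.

second inversion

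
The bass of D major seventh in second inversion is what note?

A

The fifth of D major seventh (D–F#–A–C#) is A; that is the bass in second inversion.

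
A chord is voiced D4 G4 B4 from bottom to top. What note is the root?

G

D, G, B are the tones of a G major triad (G–B–D), making G the root.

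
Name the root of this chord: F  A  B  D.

The distinct letter names are F, A, B, D. Arranged as a stack of thirds they read B–D–F–A, so B is the root (a B half-diminished seventh chord).

B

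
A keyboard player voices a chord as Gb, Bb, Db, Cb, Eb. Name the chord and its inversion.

Cb major ninth, second inversion

The distinct note names are Gb, Bb, Db, Cb, Eb. Stacked in thirds they read Cb–Eb–Gb–Bb–Db, which is a major ninth chord on Cb.
Gb is the fifth of Cb major ninth; fifth in the bass means second inversion.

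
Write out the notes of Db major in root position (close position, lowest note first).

The chord tones are Db–F–Ab. With the root (Db) lowest for root position: Db, F, Ab.

Db, F, Ab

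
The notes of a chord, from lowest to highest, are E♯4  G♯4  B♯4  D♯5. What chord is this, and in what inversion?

The distinct note names are E#, G#, B#, D#. Stacked in thirds they read E#–G#–B#–D#, which is a minor seventh chord on E#.
The lowest note is E#, the root of the chord, so this is root position (figured bass 7).

E# minor seventh, root position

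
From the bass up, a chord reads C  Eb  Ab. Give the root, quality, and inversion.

The pitch classes C, Eb, Ab arrange in thirds as Ab–C–Eb: an Ab major triad.
With the third (C) in the bass, the chord is in first inversion (figured bass 6).

Ab major, first inversion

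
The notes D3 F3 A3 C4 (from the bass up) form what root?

D

D, F, A, C are the tones of a D minor seventh chord (D–F–A–C), making D the root.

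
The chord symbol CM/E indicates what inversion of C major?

CM/E means C major with E in the bass. E is the third of C major (C–E–G), so this is first inversion.

first inversion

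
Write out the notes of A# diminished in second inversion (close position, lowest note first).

E, A#, C#

The chord tones are A#–C#–E. With the fifth (E) lowest for second inversion: E, A#, C#.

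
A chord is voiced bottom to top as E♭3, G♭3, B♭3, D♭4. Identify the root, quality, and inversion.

The pitch classes Eb, Gb, Bb, Db arrange in thirds as Eb–Gb–Bb–Db: an Eb minor seventh chord.
Eb is the root of Eb minor seventh; root in the bass means root position (figured bass 7).

Eb minor seventh, root position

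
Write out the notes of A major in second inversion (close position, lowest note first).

A major is A–C#–E. Second inversion puts the fifth (E) in the bass, with the remaining tones above: E, A, C#.

E, A, C#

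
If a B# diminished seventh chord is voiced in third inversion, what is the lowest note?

A

B# diminished seventh is B#–D#–F#–A. Third inversion places the seventh in the bass: A.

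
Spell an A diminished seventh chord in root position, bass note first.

Spelling A diminished seventh: A–C–Eb–Gb. In root position the root is bass, giving A, C, Eb, Gb from the bottom.

A, C, Eb, Gb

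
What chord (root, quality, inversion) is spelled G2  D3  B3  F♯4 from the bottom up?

The pitch classes G, D, B, F# arrange in thirds as G–B–D–F#: a G major seventh chord.
G is the root of G major seventh; root in the bass means root position (figured bass 7).

G major seventh, root position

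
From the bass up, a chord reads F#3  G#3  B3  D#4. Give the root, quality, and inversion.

The pitch classes F#, G#, B, D# arrange in thirds as G#–B–D#–F#: a G# minor seventh chord.
The lowest note is F#, the seventh of the chord, so this is third inversion (figured bass 4/2).

G# minor seventh, third inversion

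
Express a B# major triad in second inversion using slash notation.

Second inversion of B# major has the fifth (F##) in the bass. As a slash chord: B#maj/F##.

B#maj/F##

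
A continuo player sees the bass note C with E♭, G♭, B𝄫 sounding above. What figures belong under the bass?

7

The notes C, Eb, Gb, Bbb stack in thirds as C–Eb–Gb–Bbb — a C diminished seventh chord. The bass C is the root, so this is root position: figured 7.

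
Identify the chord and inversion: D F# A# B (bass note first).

The distinct note names are D, F#, A#, B. Stacked in thirds they read B–D–F#–A#, which is a minor-major seventh chord on B.
With the third (D) in the bass, the chord is in first inversion (figured bass 6/5).

B minor-major seventh, first inversion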